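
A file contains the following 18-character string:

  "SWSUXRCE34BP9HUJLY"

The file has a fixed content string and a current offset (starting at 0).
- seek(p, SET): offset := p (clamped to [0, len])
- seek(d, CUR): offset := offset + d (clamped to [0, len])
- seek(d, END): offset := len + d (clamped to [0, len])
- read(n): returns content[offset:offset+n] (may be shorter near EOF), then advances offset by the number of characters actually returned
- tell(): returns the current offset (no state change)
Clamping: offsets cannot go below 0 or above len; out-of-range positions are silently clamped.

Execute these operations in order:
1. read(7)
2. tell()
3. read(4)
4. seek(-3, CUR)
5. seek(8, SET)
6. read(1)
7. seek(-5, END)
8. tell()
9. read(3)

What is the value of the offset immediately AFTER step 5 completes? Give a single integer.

Answer: 8

Derivation:
After 1 (read(7)): returned 'SWSUXRC', offset=7
After 2 (tell()): offset=7
After 3 (read(4)): returned 'E34B', offset=11
After 4 (seek(-3, CUR)): offset=8
After 5 (seek(8, SET)): offset=8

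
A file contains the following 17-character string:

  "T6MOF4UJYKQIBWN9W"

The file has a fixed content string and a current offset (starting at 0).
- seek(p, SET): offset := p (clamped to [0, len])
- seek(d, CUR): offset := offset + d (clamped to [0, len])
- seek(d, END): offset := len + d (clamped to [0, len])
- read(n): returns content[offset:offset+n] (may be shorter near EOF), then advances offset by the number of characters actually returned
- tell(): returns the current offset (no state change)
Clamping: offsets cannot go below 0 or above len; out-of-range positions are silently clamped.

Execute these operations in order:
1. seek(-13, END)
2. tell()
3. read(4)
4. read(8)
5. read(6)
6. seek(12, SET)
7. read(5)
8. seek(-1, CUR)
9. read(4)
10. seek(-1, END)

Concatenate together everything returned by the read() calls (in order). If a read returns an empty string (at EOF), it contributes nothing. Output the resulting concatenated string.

After 1 (seek(-13, END)): offset=4
After 2 (tell()): offset=4
After 3 (read(4)): returned 'F4UJ', offset=8
After 4 (read(8)): returned 'YKQIBWN9', offset=16
After 5 (read(6)): returned 'W', offset=17
After 6 (seek(12, SET)): offset=12
After 7 (read(5)): returned 'BWN9W', offset=17
After 8 (seek(-1, CUR)): offset=16
After 9 (read(4)): returned 'W', offset=17
After 10 (seek(-1, END)): offset=16

Answer: F4UJYKQIBWN9WBWN9WW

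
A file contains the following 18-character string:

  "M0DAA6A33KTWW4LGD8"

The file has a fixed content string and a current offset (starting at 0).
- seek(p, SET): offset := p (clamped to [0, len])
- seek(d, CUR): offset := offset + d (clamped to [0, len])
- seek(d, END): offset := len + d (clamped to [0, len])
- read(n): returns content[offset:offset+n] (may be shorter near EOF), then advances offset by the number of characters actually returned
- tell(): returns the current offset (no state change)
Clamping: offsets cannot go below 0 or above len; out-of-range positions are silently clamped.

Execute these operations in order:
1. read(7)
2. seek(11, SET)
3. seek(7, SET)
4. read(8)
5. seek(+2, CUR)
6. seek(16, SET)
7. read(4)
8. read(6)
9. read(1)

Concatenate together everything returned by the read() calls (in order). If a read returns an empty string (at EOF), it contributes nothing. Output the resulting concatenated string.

After 1 (read(7)): returned 'M0DAA6A', offset=7
After 2 (seek(11, SET)): offset=11
After 3 (seek(7, SET)): offset=7
After 4 (read(8)): returned '33KTWW4L', offset=15
After 5 (seek(+2, CUR)): offset=17
After 6 (seek(16, SET)): offset=16
After 7 (read(4)): returned 'D8', offset=18
After 8 (read(6)): returned '', offset=18
After 9 (read(1)): returned '', offset=18

Answer: M0DAA6A33KTWW4LD8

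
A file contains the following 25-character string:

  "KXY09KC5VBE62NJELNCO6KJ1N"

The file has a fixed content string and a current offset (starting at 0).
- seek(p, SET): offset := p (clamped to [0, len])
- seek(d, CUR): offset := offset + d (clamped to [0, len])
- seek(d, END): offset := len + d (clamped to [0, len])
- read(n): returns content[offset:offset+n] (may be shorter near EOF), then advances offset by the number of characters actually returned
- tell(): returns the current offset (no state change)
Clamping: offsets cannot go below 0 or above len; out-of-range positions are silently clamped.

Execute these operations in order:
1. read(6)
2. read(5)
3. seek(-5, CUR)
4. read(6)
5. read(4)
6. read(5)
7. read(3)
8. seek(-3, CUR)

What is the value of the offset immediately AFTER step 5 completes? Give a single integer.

Answer: 16

Derivation:
After 1 (read(6)): returned 'KXY09K', offset=6
After 2 (read(5)): returned 'C5VBE', offset=11
After 3 (seek(-5, CUR)): offset=6
After 4 (read(6)): returned 'C5VBE6', offset=12
After 5 (read(4)): returned '2NJE', offset=16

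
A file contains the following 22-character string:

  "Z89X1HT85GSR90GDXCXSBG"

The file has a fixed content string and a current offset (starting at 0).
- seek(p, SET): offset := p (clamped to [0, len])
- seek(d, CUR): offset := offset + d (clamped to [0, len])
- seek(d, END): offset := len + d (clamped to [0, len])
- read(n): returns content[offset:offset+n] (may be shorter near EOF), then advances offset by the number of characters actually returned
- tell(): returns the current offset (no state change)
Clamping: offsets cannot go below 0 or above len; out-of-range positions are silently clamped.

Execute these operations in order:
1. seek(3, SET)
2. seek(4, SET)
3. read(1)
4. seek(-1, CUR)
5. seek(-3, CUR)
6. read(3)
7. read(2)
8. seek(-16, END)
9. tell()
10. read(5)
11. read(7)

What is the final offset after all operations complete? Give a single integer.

Answer: 18

Derivation:
After 1 (seek(3, SET)): offset=3
After 2 (seek(4, SET)): offset=4
After 3 (read(1)): returned '1', offset=5
After 4 (seek(-1, CUR)): offset=4
After 5 (seek(-3, CUR)): offset=1
After 6 (read(3)): returned '89X', offset=4
After 7 (read(2)): returned '1H', offset=6
After 8 (seek(-16, END)): offset=6
After 9 (tell()): offset=6
After 10 (read(5)): returned 'T85GS', offset=11
After 11 (read(7)): returned 'R90GDXC', offset=18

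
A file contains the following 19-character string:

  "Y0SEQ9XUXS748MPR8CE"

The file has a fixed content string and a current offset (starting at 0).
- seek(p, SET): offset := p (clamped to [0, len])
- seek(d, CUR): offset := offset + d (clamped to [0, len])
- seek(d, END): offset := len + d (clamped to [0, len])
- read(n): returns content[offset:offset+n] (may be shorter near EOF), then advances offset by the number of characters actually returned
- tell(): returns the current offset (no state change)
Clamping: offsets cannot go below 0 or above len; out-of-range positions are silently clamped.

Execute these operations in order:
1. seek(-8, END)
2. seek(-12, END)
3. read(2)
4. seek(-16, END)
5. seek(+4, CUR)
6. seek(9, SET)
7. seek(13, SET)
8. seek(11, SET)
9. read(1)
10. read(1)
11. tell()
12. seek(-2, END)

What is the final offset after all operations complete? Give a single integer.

After 1 (seek(-8, END)): offset=11
After 2 (seek(-12, END)): offset=7
After 3 (read(2)): returned 'UX', offset=9
After 4 (seek(-16, END)): offset=3
After 5 (seek(+4, CUR)): offset=7
After 6 (seek(9, SET)): offset=9
After 7 (seek(13, SET)): offset=13
After 8 (seek(11, SET)): offset=11
After 9 (read(1)): returned '4', offset=12
After 10 (read(1)): returned '8', offset=13
After 11 (tell()): offset=13
After 12 (seek(-2, END)): offset=17

Answer: 17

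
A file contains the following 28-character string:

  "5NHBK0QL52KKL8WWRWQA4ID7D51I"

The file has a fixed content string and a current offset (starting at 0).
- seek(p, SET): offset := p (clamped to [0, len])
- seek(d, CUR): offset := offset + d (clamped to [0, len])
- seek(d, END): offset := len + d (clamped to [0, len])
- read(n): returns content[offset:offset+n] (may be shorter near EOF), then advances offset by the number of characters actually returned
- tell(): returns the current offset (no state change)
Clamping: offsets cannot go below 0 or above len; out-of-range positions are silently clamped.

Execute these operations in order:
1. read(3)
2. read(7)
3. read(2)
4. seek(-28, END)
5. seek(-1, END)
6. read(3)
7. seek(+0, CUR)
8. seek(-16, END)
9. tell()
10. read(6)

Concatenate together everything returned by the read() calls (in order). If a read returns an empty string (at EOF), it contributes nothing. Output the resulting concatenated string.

After 1 (read(3)): returned '5NH', offset=3
After 2 (read(7)): returned 'BK0QL52', offset=10
After 3 (read(2)): returned 'KK', offset=12
After 4 (seek(-28, END)): offset=0
After 5 (seek(-1, END)): offset=27
After 6 (read(3)): returned 'I', offset=28
After 7 (seek(+0, CUR)): offset=28
After 8 (seek(-16, END)): offset=12
After 9 (tell()): offset=12
After 10 (read(6)): returned 'L8WWRW', offset=18

Answer: 5NHBK0QL52KKIL8WWRW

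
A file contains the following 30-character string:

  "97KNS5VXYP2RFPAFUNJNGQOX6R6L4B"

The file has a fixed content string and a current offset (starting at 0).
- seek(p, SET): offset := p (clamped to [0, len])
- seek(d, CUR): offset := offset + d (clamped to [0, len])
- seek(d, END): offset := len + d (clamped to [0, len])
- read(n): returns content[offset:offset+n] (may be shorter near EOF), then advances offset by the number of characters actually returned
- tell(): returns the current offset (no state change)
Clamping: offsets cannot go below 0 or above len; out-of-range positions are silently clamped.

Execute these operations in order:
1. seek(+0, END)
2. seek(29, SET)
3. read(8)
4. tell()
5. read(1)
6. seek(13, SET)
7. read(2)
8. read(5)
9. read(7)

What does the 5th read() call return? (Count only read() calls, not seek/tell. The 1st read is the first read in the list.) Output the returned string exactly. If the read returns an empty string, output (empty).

Answer: GQOX6R6

Derivation:
After 1 (seek(+0, END)): offset=30
After 2 (seek(29, SET)): offset=29
After 3 (read(8)): returned 'B', offset=30
After 4 (tell()): offset=30
After 5 (read(1)): returned '', offset=30
After 6 (seek(13, SET)): offset=13
After 7 (read(2)): returned 'PA', offset=15
After 8 (read(5)): returned 'FUNJN', offset=20
After 9 (read(7)): returned 'GQOX6R6', offset=27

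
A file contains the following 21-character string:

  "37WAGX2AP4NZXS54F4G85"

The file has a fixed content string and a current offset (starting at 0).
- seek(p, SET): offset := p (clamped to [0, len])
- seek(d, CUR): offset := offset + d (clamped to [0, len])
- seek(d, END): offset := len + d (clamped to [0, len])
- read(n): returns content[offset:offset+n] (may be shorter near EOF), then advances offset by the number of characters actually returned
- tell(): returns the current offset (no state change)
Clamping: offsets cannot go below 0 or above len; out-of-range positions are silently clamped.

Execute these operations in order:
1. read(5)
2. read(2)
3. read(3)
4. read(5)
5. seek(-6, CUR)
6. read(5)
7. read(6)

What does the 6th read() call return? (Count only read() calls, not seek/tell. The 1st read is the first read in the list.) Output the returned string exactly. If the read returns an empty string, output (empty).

Answer: 54F4G8

Derivation:
After 1 (read(5)): returned '37WAG', offset=5
After 2 (read(2)): returned 'X2', offset=7
After 3 (read(3)): returned 'AP4', offset=10
After 4 (read(5)): returned 'NZXS5', offset=15
After 5 (seek(-6, CUR)): offset=9
After 6 (read(5)): returned '4NZXS', offset=14
After 7 (read(6)): returned '54F4G8', offset=20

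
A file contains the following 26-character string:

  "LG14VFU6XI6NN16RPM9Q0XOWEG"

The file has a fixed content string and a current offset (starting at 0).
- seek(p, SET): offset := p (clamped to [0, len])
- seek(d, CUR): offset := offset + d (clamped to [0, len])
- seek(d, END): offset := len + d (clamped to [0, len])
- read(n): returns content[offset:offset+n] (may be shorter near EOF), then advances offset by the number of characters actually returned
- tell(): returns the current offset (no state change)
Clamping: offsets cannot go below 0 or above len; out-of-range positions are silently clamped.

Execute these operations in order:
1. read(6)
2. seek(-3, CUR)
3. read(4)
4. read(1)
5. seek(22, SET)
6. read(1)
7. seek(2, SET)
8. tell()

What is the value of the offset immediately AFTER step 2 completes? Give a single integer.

After 1 (read(6)): returned 'LG14VF', offset=6
After 2 (seek(-3, CUR)): offset=3

Answer: 3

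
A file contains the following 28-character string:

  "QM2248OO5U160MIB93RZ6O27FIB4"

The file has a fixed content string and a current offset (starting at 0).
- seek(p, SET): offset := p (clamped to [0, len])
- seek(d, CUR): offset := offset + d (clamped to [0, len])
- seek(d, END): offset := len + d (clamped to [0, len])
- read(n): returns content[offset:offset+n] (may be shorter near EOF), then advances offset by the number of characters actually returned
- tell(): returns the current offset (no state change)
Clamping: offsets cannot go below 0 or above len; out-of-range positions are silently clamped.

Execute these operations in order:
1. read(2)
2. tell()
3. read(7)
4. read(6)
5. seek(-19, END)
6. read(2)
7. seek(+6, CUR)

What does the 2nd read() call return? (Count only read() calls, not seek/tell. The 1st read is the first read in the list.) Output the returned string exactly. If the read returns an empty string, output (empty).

After 1 (read(2)): returned 'QM', offset=2
After 2 (tell()): offset=2
After 3 (read(7)): returned '2248OO5', offset=9
After 4 (read(6)): returned 'U160MI', offset=15
After 5 (seek(-19, END)): offset=9
After 6 (read(2)): returned 'U1', offset=11
After 7 (seek(+6, CUR)): offset=17

Answer: 2248OO5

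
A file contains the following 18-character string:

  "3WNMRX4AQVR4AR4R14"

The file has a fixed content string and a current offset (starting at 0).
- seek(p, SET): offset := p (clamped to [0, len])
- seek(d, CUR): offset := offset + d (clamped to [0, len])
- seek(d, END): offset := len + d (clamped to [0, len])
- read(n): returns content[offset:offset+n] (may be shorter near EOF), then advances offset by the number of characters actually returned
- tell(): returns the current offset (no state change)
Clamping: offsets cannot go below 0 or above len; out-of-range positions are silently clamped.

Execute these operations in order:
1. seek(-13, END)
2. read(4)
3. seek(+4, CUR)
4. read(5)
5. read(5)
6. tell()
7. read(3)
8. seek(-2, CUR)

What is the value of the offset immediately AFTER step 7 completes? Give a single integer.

Answer: 18

Derivation:
After 1 (seek(-13, END)): offset=5
After 2 (read(4)): returned 'X4AQ', offset=9
After 3 (seek(+4, CUR)): offset=13
After 4 (read(5)): returned 'R4R14', offset=18
After 5 (read(5)): returned '', offset=18
After 6 (tell()): offset=18
After 7 (read(3)): returned '', offset=18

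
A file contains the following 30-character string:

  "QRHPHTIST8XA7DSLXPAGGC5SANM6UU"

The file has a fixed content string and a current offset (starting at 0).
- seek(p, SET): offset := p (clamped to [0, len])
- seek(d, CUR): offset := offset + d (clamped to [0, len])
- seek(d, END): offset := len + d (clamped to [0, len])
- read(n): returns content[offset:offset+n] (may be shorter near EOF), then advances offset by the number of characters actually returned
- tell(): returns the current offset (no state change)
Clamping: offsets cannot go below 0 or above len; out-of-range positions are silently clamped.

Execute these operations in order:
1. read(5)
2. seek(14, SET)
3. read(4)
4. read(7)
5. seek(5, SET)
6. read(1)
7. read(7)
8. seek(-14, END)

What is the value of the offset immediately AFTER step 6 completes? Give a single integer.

Answer: 6

Derivation:
After 1 (read(5)): returned 'QRHPH', offset=5
After 2 (seek(14, SET)): offset=14
After 3 (read(4)): returned 'SLXP', offset=18
After 4 (read(7)): returned 'AGGC5SA', offset=25
After 5 (seek(5, SET)): offset=5
After 6 (read(1)): returned 'T', offset=6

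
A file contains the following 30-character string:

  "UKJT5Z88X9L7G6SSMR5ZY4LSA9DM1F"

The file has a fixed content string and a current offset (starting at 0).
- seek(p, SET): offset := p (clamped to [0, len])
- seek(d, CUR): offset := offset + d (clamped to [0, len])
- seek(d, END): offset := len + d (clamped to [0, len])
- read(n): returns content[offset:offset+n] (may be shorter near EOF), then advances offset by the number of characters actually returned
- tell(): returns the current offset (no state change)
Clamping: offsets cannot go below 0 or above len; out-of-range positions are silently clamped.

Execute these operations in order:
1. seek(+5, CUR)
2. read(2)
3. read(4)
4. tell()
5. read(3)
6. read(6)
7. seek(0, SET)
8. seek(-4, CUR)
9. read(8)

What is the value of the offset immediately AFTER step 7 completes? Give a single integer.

Answer: 0

Derivation:
After 1 (seek(+5, CUR)): offset=5
After 2 (read(2)): returned 'Z8', offset=7
After 3 (read(4)): returned '8X9L', offset=11
After 4 (tell()): offset=11
After 5 (read(3)): returned '7G6', offset=14
After 6 (read(6)): returned 'SSMR5Z', offset=20
After 7 (seek(0, SET)): offset=0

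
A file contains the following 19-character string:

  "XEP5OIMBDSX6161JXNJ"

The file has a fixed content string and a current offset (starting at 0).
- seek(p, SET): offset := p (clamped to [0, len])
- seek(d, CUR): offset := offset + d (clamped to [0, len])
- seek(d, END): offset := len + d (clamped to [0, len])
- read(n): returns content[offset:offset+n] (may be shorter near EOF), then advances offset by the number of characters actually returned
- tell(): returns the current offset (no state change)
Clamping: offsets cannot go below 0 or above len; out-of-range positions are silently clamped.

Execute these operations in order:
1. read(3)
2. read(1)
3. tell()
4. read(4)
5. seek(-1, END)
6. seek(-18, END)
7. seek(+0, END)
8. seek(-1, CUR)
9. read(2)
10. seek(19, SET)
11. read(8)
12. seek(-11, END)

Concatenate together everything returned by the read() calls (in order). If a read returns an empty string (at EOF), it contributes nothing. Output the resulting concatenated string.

Answer: XEP5OIMBJ

Derivation:
After 1 (read(3)): returned 'XEP', offset=3
After 2 (read(1)): returned '5', offset=4
After 3 (tell()): offset=4
After 4 (read(4)): returned 'OIMB', offset=8
After 5 (seek(-1, END)): offset=18
After 6 (seek(-18, END)): offset=1
After 7 (seek(+0, END)): offset=19
After 8 (seek(-1, CUR)): offset=18
After 9 (read(2)): returned 'J', offset=19
After 10 (seek(19, SET)): offset=19
After 11 (read(8)): returned '', offset=19
After 12 (seek(-11, END)): offset=8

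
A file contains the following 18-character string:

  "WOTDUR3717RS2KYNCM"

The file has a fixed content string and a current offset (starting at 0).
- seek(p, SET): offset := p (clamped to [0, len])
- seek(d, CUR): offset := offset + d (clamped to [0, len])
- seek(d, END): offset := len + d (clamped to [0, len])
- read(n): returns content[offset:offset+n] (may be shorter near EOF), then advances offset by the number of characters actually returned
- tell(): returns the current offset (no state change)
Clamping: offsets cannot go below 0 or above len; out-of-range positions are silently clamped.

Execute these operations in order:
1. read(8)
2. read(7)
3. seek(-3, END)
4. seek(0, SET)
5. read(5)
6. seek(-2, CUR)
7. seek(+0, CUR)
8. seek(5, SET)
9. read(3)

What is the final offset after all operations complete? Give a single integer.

After 1 (read(8)): returned 'WOTDUR37', offset=8
After 2 (read(7)): returned '17RS2KY', offset=15
After 3 (seek(-3, END)): offset=15
After 4 (seek(0, SET)): offset=0
After 5 (read(5)): returned 'WOTDU', offset=5
After 6 (seek(-2, CUR)): offset=3
After 7 (seek(+0, CUR)): offset=3
After 8 (seek(5, SET)): offset=5
After 9 (read(3)): returned 'R37', offset=8

Answer: 8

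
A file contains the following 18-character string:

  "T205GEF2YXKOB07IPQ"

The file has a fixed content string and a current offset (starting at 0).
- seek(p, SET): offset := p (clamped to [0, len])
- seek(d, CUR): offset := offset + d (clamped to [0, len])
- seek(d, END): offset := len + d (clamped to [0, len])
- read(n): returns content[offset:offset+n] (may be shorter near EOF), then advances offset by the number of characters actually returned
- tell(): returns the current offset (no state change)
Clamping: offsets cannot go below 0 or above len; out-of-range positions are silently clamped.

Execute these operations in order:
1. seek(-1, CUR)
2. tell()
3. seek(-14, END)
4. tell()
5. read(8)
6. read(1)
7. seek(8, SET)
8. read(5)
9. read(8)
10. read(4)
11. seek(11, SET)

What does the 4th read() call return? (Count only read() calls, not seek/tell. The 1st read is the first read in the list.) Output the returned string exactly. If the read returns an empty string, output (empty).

Answer: 07IPQ

Derivation:
After 1 (seek(-1, CUR)): offset=0
After 2 (tell()): offset=0
After 3 (seek(-14, END)): offset=4
After 4 (tell()): offset=4
After 5 (read(8)): returned 'GEF2YXKO', offset=12
After 6 (read(1)): returned 'B', offset=13
After 7 (seek(8, SET)): offset=8
After 8 (read(5)): returned 'YXKOB', offset=13
After 9 (read(8)): returned '07IPQ', offset=18
After 10 (read(4)): returned '', offset=18
After 11 (seek(11, SET)): offset=11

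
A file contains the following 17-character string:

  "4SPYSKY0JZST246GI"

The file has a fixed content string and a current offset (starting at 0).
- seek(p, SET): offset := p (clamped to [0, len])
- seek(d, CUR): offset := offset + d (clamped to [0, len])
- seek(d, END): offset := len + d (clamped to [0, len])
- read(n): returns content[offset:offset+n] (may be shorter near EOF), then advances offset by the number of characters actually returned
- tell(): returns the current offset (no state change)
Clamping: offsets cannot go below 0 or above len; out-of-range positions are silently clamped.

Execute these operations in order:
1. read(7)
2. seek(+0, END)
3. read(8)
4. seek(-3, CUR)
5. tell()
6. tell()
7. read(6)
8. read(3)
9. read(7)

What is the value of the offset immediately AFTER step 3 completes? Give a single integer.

After 1 (read(7)): returned '4SPYSKY', offset=7
After 2 (seek(+0, END)): offset=17
After 3 (read(8)): returned '', offset=17

Answer: 17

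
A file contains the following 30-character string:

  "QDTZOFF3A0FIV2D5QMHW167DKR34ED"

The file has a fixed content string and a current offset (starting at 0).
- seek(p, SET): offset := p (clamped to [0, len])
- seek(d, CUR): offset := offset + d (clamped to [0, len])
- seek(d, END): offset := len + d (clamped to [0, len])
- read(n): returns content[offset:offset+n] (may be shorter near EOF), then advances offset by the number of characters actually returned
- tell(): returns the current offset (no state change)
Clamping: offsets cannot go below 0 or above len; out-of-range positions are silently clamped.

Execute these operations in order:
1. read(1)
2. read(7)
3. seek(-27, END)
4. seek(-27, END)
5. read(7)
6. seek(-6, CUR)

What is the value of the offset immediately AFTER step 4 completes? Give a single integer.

Answer: 3

Derivation:
After 1 (read(1)): returned 'Q', offset=1
After 2 (read(7)): returned 'DTZOFF3', offset=8
After 3 (seek(-27, END)): offset=3
After 4 (seek(-27, END)): offset=3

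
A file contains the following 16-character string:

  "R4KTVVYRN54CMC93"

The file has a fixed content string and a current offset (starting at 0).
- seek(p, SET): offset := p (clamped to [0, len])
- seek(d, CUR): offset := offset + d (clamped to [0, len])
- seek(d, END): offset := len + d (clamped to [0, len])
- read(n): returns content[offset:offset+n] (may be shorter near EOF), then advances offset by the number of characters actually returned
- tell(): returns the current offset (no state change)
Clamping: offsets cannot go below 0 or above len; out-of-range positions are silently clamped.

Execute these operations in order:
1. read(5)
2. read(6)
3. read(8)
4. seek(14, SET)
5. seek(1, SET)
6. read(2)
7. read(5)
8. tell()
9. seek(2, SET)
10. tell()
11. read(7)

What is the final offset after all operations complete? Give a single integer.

Answer: 9

Derivation:
After 1 (read(5)): returned 'R4KTV', offset=5
After 2 (read(6)): returned 'VYRN54', offset=11
After 3 (read(8)): returned 'CMC93', offset=16
After 4 (seek(14, SET)): offset=14
After 5 (seek(1, SET)): offset=1
After 6 (read(2)): returned '4K', offset=3
After 7 (read(5)): returned 'TVVYR', offset=8
After 8 (tell()): offset=8
After 9 (seek(2, SET)): offset=2
After 10 (tell()): offset=2
After 11 (read(7)): returned 'KTVVYRN', offset=9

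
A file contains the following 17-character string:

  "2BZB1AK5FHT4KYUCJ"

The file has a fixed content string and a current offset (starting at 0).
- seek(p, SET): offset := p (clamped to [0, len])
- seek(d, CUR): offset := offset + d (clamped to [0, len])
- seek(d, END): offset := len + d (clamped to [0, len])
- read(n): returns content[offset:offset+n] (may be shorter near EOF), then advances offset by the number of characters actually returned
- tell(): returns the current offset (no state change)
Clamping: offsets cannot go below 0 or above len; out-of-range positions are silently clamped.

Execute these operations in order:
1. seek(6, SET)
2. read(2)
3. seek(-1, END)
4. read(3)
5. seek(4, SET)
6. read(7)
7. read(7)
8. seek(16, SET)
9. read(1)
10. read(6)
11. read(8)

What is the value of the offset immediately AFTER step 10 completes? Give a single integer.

After 1 (seek(6, SET)): offset=6
After 2 (read(2)): returned 'K5', offset=8
After 3 (seek(-1, END)): offset=16
After 4 (read(3)): returned 'J', offset=17
After 5 (seek(4, SET)): offset=4
After 6 (read(7)): returned '1AK5FHT', offset=11
After 7 (read(7)): returned '4KYUCJ', offset=17
After 8 (seek(16, SET)): offset=16
After 9 (read(1)): returned 'J', offset=17
After 10 (read(6)): returned '', offset=17

Answer: 17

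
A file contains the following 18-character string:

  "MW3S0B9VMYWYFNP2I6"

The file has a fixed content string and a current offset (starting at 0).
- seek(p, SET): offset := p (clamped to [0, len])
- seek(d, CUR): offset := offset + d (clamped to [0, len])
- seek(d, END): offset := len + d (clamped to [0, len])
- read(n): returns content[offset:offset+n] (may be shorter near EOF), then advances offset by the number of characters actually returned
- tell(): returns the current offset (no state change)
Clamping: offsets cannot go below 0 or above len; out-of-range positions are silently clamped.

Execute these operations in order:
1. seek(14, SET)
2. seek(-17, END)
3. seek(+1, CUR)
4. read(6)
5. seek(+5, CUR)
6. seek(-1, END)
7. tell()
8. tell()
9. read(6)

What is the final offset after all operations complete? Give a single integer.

After 1 (seek(14, SET)): offset=14
After 2 (seek(-17, END)): offset=1
After 3 (seek(+1, CUR)): offset=2
After 4 (read(6)): returned '3S0B9V', offset=8
After 5 (seek(+5, CUR)): offset=13
After 6 (seek(-1, END)): offset=17
After 7 (tell()): offset=17
After 8 (tell()): offset=17
After 9 (read(6)): returned '6', offset=18

Answer: 18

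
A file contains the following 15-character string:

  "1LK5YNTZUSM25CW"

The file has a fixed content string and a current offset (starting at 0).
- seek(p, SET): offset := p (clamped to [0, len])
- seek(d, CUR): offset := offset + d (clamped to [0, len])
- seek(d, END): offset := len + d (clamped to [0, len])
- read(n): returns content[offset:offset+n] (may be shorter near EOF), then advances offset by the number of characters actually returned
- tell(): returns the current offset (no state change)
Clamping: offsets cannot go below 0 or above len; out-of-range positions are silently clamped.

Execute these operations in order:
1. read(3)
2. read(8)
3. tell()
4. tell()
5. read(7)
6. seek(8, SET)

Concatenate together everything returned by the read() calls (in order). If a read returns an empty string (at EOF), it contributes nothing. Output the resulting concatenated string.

Answer: 1LK5YNTZUSM25CW

Derivation:
After 1 (read(3)): returned '1LK', offset=3
After 2 (read(8)): returned '5YNTZUSM', offset=11
After 3 (tell()): offset=11
After 4 (tell()): offset=11
After 5 (read(7)): returned '25CW', offset=15
After 6 (seek(8, SET)): offset=8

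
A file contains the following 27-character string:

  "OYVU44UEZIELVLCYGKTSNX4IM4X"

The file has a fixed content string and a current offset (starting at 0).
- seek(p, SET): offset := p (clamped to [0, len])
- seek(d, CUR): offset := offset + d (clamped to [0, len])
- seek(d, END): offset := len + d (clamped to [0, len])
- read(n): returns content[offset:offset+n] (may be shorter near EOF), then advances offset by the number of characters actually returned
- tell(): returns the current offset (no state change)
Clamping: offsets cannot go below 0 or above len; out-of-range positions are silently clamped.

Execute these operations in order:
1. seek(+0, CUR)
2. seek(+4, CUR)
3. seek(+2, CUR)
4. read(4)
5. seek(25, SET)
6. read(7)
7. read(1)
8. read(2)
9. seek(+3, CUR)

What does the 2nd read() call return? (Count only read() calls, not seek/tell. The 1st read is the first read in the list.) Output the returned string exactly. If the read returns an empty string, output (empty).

Answer: 4X

Derivation:
After 1 (seek(+0, CUR)): offset=0
After 2 (seek(+4, CUR)): offset=4
After 3 (seek(+2, CUR)): offset=6
After 4 (read(4)): returned 'UEZI', offset=10
After 5 (seek(25, SET)): offset=25
After 6 (read(7)): returned '4X', offset=27
After 7 (read(1)): returned '', offset=27
After 8 (read(2)): returned '', offset=27
After 9 (seek(+3, CUR)): offset=27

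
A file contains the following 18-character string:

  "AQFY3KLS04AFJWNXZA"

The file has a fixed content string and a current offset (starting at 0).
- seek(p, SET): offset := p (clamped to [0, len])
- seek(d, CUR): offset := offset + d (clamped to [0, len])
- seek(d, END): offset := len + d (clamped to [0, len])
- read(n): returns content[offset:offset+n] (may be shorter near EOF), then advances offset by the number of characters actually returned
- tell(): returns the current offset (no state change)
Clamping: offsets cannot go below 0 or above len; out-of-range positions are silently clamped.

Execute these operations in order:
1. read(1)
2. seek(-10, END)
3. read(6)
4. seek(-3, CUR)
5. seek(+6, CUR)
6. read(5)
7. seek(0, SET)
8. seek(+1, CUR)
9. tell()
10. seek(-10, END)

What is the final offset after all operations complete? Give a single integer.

After 1 (read(1)): returned 'A', offset=1
After 2 (seek(-10, END)): offset=8
After 3 (read(6)): returned '04AFJW', offset=14
After 4 (seek(-3, CUR)): offset=11
After 5 (seek(+6, CUR)): offset=17
After 6 (read(5)): returned 'A', offset=18
After 7 (seek(0, SET)): offset=0
After 8 (seek(+1, CUR)): offset=1
After 9 (tell()): offset=1
After 10 (seek(-10, END)): offset=8

Answer: 8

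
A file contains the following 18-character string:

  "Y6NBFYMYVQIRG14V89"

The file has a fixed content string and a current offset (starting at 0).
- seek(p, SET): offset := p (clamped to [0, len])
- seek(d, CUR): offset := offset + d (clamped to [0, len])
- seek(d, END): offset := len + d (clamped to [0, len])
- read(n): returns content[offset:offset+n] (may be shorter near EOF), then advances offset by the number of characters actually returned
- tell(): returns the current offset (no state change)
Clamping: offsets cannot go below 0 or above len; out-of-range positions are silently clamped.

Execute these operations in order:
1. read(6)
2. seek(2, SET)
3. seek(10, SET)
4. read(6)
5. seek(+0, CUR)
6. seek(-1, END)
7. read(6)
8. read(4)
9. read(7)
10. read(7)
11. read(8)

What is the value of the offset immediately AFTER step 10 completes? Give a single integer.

Answer: 18

Derivation:
After 1 (read(6)): returned 'Y6NBFY', offset=6
After 2 (seek(2, SET)): offset=2
After 3 (seek(10, SET)): offset=10
After 4 (read(6)): returned 'IRG14V', offset=16
After 5 (seek(+0, CUR)): offset=16
After 6 (seek(-1, END)): offset=17
After 7 (read(6)): returned '9', offset=18
After 8 (read(4)): returned '', offset=18
After 9 (read(7)): returned '', offset=18
After 10 (read(7)): returned '', offset=18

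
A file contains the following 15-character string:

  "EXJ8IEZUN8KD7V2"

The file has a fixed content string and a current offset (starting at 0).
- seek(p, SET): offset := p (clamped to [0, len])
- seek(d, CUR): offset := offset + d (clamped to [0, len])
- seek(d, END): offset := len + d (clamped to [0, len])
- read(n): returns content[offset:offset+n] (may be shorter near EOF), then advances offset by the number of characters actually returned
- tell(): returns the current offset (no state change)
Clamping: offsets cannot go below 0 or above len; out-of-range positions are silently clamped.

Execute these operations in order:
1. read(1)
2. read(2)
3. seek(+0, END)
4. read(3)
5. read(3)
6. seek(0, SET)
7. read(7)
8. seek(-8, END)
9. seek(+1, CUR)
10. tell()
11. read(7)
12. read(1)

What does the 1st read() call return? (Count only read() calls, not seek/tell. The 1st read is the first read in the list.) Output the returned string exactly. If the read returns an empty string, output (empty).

After 1 (read(1)): returned 'E', offset=1
After 2 (read(2)): returned 'XJ', offset=3
After 3 (seek(+0, END)): offset=15
After 4 (read(3)): returned '', offset=15
After 5 (read(3)): returned '', offset=15
After 6 (seek(0, SET)): offset=0
After 7 (read(7)): returned 'EXJ8IEZ', offset=7
After 8 (seek(-8, END)): offset=7
After 9 (seek(+1, CUR)): offset=8
After 10 (tell()): offset=8
After 11 (read(7)): returned 'N8KD7V2', offset=15
After 12 (read(1)): returned '', offset=15

Answer: E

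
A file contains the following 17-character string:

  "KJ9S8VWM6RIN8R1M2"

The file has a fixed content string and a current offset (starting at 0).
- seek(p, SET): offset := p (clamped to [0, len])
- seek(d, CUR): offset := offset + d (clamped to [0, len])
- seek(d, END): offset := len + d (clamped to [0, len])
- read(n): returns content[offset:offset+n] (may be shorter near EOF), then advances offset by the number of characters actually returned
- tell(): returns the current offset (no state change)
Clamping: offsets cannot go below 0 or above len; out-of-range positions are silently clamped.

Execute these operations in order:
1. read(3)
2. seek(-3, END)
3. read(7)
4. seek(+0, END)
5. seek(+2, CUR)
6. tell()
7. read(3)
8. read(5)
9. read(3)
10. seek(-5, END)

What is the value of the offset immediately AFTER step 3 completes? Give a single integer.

After 1 (read(3)): returned 'KJ9', offset=3
After 2 (seek(-3, END)): offset=14
After 3 (read(7)): returned '1M2', offset=17

Answer: 17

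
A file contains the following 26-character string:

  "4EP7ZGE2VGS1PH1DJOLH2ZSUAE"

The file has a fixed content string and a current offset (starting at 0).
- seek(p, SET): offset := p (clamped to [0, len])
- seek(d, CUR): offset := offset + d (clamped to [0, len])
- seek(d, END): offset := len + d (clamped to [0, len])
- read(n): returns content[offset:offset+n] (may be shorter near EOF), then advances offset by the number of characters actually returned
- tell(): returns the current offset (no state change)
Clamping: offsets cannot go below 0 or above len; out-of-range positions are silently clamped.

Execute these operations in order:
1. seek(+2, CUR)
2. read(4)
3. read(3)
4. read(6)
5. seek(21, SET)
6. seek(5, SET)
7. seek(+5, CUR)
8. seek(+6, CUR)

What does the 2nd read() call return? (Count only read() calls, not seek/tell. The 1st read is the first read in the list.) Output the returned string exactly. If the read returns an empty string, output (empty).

Answer: E2V

Derivation:
After 1 (seek(+2, CUR)): offset=2
After 2 (read(4)): returned 'P7ZG', offset=6
After 3 (read(3)): returned 'E2V', offset=9
After 4 (read(6)): returned 'GS1PH1', offset=15
After 5 (seek(21, SET)): offset=21
After 6 (seek(5, SET)): offset=5
After 7 (seek(+5, CUR)): offset=10
After 8 (seek(+6, CUR)): offset=16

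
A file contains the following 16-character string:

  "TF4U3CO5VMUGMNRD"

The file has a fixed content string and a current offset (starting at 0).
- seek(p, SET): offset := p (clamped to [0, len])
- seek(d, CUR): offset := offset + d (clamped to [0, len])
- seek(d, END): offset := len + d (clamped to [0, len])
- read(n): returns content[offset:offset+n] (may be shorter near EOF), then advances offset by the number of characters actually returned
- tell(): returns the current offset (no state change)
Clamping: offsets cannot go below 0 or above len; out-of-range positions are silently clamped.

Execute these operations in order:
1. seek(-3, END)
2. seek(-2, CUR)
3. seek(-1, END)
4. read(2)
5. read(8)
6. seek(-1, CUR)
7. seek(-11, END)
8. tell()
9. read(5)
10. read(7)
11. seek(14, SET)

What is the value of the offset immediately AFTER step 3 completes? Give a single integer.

Answer: 15

Derivation:
After 1 (seek(-3, END)): offset=13
After 2 (seek(-2, CUR)): offset=11
After 3 (seek(-1, END)): offset=15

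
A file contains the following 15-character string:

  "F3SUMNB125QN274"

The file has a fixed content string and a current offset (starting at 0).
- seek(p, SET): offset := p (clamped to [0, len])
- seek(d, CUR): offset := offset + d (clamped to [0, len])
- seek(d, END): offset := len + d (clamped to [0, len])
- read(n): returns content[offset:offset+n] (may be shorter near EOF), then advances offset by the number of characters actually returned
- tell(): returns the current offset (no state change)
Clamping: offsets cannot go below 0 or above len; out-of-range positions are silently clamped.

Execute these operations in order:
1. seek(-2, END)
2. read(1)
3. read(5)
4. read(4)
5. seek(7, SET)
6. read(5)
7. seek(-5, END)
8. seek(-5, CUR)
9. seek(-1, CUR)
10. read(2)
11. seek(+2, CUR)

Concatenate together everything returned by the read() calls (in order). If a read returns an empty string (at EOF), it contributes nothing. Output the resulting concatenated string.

Answer: 74125QNMN

Derivation:
After 1 (seek(-2, END)): offset=13
After 2 (read(1)): returned '7', offset=14
After 3 (read(5)): returned '4', offset=15
After 4 (read(4)): returned '', offset=15
After 5 (seek(7, SET)): offset=7
After 6 (read(5)): returned '125QN', offset=12
After 7 (seek(-5, END)): offset=10
After 8 (seek(-5, CUR)): offset=5
After 9 (seek(-1, CUR)): offset=4
After 10 (read(2)): returned 'MN', offset=6
After 11 (seek(+2, CUR)): offset=8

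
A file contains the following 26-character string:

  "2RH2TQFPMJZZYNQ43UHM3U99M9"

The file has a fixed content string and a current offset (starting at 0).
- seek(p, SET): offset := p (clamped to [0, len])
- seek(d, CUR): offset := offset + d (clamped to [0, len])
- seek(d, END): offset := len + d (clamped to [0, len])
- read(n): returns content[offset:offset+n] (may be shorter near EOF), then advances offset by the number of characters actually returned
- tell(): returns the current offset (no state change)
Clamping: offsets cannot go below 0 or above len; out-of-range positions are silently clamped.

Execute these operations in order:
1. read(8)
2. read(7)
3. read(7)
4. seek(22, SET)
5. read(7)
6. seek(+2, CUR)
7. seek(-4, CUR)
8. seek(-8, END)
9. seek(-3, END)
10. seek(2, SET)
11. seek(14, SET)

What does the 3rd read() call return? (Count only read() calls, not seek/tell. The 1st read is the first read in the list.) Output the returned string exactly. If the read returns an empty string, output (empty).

Answer: 43UHM3U

Derivation:
After 1 (read(8)): returned '2RH2TQFP', offset=8
After 2 (read(7)): returned 'MJZZYNQ', offset=15
After 3 (read(7)): returned '43UHM3U', offset=22
After 4 (seek(22, SET)): offset=22
After 5 (read(7)): returned '99M9', offset=26
After 6 (seek(+2, CUR)): offset=26
After 7 (seek(-4, CUR)): offset=22
After 8 (seek(-8, END)): offset=18
After 9 (seek(-3, END)): offset=23
After 10 (seek(2, SET)): offset=2
After 11 (seek(14, SET)): offset=14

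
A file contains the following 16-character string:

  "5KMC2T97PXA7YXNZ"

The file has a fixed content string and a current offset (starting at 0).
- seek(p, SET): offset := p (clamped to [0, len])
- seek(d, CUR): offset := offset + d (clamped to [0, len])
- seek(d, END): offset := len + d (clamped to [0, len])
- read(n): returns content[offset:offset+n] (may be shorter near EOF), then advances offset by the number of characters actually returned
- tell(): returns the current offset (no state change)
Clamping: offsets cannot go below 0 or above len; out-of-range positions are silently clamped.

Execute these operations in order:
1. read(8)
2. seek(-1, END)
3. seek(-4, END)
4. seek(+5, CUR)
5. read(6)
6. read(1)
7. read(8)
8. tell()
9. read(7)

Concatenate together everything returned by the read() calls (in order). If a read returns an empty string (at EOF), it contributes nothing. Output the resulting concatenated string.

Answer: 5KMC2T97

Derivation:
After 1 (read(8)): returned '5KMC2T97', offset=8
After 2 (seek(-1, END)): offset=15
After 3 (seek(-4, END)): offset=12
After 4 (seek(+5, CUR)): offset=16
After 5 (read(6)): returned '', offset=16
After 6 (read(1)): returned '', offset=16
After 7 (read(8)): returned '', offset=16
After 8 (tell()): offset=16
After 9 (read(7)): returned '', offset=16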